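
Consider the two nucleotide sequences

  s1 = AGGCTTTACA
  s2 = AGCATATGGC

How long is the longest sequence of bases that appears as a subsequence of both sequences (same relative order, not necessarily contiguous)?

Let dp[i][j] be the LCS length of the first i bases of s1 and the first j bases of s2. dp[i][j] = dp[i-1][j-1]+1 when the i-th and j-th bases match, else max(dp[i-1][j], dp[i][j-1]).
    ·  A  G  C  A  T  A  T  G  G  C
 ·  0  0  0  0  0  0  0  0  0  0  0
 A  0  1  1  1  1  1  1  1  1  1  1
 G  0  1  2  2  2  2  2  2  2  2  2
 G  0  1  2  2  2  2  2  2  3  3  3
 C  0  1  2  3  3  3  3  3  3  3  4
 T  0  1  2  3  3  4  4  4  4  4  4
 T  0  1  2  3  3  4  4  5  5  5  5
 T  0  1  2  3  3  4  4  5  5  5  5
 A  0  1  2  3  4  4  5  5  5  5  5
 C  0  1  2  3  4  4  5  5  5  5  6
 A  0  1  2  3  4  4  5  5  5  5  6
dp[10][10] = 6. One LCS (by backtracking along matches): AGCTTC.

6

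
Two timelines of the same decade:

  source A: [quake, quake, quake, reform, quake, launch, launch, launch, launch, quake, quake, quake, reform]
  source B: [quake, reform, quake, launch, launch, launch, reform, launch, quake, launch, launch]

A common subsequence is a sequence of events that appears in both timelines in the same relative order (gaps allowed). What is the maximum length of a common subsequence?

8

One common subsequence of length 8: quake at source A[3]=source B[1]; then reform at source A[4]=source B[2]; then quake at source A[5]=source B[3]; then launch at source A[6]=source B[4]; then launch at source A[7]=source B[5]; then launch at source A[8]=source B[6]; then launch at source A[9]=source B[8]; then quake at source A[10]=source B[9]. Since dp[13][11] = 8, nothing longer is possible.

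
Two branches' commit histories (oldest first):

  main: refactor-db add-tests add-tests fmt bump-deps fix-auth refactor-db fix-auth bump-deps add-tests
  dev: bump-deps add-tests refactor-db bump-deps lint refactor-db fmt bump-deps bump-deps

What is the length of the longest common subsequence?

4

Taking refactor-db (main #1, dev #6) → fmt (main #4, dev #7) → bump-deps (main #5, dev #8) → bump-deps (main #9, dev #9) gives a common subsequence of length 4. dp[10][9] = 4 confirms this is the maximum.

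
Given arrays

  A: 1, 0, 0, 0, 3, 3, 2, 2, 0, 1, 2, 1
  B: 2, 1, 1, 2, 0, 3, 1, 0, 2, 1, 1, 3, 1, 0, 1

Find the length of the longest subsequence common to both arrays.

Match 1 at A[1]=B[3]; then 0 at A[2]=B[5]; then 0 at A[3]=B[8]; then 3 at A[5]=B[12]; then 0 at A[9]=B[14]; then 1 at A[12]=B[15] — 6 values in the same relative order in both, and the DP table's final entry dp[12][15] is also 6, so no common subsequence is longer.

6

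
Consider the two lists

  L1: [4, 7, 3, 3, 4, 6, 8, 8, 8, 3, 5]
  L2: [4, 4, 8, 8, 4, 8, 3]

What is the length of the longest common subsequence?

6

Taking 4 [1,1] → 4 [5,2] → 8 [7,3] → 8 [8,4] → 8 [9,6] → 3 [10,7] gives a common subsequence of length 6. dp[11][7] = 6 confirms this is the maximum.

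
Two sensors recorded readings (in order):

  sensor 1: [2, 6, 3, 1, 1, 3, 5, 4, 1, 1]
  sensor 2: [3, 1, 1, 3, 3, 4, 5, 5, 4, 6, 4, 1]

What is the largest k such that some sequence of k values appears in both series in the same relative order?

Let dp[i][j] be the LCS length of the first i values of sensor 1 and the first j values of sensor 2. dp[i][j] = dp[i-1][j-1]+1 when the i-th and j-th values match, else max(dp[i-1][j], dp[i][j-1]).
    ·  3  1  1  3  3  4  5  5  4  6  4  1
 ·  0  0  0  0  0  0  0  0  0  0  0  0  0
 2  0  0  0  0  0  0  0  0  0  0  0  0  0
 6  0  0  0  0  0  0  0  0  0  0  1  1  1
 3  0  1  1  1  1  1  1  1  1  1  1  1  1
 1  0  1  2  2  2  2  2  2  2  2  2  2  2
 1  0  1  2  3  3  3  3  3  3  3  3  3  3
 3  0  1  2  3  4  4  4  4  4  4  4  4  4
 5  0  1  2  3  4  4  4  5  5  5  5  5  5
 4  0  1  2  3  4  4  5  5  5  6  6  6  6
 1  0  1  2  3  4  4  5  5  5  6  6  6  7
 1  0  1  2  3  4  4  5  5  5  6  6  6  7
dp[10][12] = 7. One LCS (by backtracking along matches): 3, 1, 1, 3, 5, 4, 1.

7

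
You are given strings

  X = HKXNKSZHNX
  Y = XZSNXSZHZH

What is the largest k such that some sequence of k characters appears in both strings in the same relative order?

Taking X at X[3]=Y[1], N at X[4]=Y[4], S at X[6]=Y[6], Z at X[7]=Y[9], H at X[8]=Y[10] gives a common subsequence of length 5, and the DP table's final entry dp[10][10] is also 5, so no common subsequence is longer.

5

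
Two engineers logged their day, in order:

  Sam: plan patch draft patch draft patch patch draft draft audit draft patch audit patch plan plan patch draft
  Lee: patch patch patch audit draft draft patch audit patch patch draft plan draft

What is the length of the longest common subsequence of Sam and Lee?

10

Match patch at Sam[2]=Lee[1]; then patch at Sam[4]=Lee[2]; then patch at Sam[6]=Lee[3]; then draft at Sam[8]=Lee[5]; then draft at Sam[9]=Lee[6]; then audit at Sam[10]=Lee[8]; then patch at Sam[12]=Lee[9]; then patch at Sam[14]=Lee[10]; then plan at Sam[16]=Lee[12]; then draft at Sam[18]=Lee[13] — 10 tasks in the same relative order in both. The LCS DP gives dp[18][13] = 10, so this is optimal.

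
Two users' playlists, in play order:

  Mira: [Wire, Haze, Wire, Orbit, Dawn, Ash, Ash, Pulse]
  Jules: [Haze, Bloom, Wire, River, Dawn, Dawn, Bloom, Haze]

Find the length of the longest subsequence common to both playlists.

3

Match Haze (Mira #2, Jules #1); then Wire (Mira #3, Jules #3); then Dawn (Mira #5, Jules #6) — 3 songs in the same relative order in both. dp[8][8] = 3 confirms this is the maximum.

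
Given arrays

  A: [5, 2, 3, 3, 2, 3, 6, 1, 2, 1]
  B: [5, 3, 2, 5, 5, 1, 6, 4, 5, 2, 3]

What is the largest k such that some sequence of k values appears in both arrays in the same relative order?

Let dp[i][j] be the LCS length of the first i values of A and the first j values of B. dp[i][j] = dp[i-1][j-1]+1 when the i-th and j-th values match, else max(dp[i-1][j], dp[i][j-1]).
    ·  5  3  2  5  5  1  6  4  5  2  3
 ·  0  0  0  0  0  0  0  0  0  0  0  0
 5  0  1  1  1  1  1  1  1  1  1  1  1
 2  0  1  1  2  2  2  2  2  2  2  2  2
 3  0  1  2  2  2  2  2  2  2  2  2  3
 3  0  1  2  2  2  2  2  2  2  2  2  3
 2  0  1  2  3  3  3  3  3  3  3  3  3
 3  0  1  2  3  3  3  3  3  3  3  3  4
 6  0  1  2  3  3  3  3  4  4  4  4  4
 1  0  1  2  3  3  3  4  4  4  4  4  4
 2  0  1  2  3  3  3  4  4  4  4  5  5
 1  0  1  2  3  3  3  4  4  4  4  5  5
dp[10][11] = 5. One LCS (by backtracking along matches): 5, 3, 2, 6, 2.

5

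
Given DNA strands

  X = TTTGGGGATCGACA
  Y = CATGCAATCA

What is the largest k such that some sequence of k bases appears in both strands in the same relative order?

6

Let dp[i][j] be the LCS length of the first i bases of X and the first j bases of Y. dp[i][j] = dp[i-1][j-1]+1 when the i-th and j-th bases match, else max(dp[i-1][j], dp[i][j-1]).
    ·  C  A  T  G  C  A  A  T  C  A
 ·  0  0  0  0  0  0  0  0  0  0  0
 T  0  0  0  1  1  1  1  1  1  1  1
 T  0  0  0  1  1  1  1  1  2  2  2
 T  0  0  0  1  1  1  1  1  2  2  2
 G  0  0  0  1  2  2  2  2  2  2  2
 G  0  0  0  1  2  2  2  2  2  2  2
 G  0  0  0  1  2  2  2  2  2  2  2
 G  0  0  0  1  2  2  2  2  2  2  2
 A  0  0  1  1  2  2  3  3  3  3  3
 T  0  0  1  2  2  2  3  3  4  4  4
 C  0  1  1  2  2  3  3  3  4  5  5
 G  0  1  1  2  3  3  3  3  4  5  5
 A  0  1  2  2  3  3  4  4  4  5  6
 C  0  1  2  2  3  4  4  4  4  5  6
 A  0  1  2  2  3  4  5  5  5  5  6
dp[14][10] = 6. One LCS (by backtracking along matches): TGATCA.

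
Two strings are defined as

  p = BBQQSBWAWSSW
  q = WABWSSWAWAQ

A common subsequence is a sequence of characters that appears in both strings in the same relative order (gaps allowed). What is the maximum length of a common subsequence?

Taking W [7,1], A [8,2], W [9,4], S [10,5], S [11,6], W [12,9] gives a common subsequence of length 6. Since dp[12][11] = 6, nothing longer is possible.

6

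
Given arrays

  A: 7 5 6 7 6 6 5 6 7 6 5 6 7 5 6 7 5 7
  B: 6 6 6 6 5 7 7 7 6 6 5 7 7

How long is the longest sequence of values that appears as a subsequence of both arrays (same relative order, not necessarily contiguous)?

Match 6 (A #3, B #2) → 6 (A #5, B #3) → 6 (A #6, B #4) → 5 (A #7, B #5) → 7 (A #9, B #8) → 6 (A #10, B #9) → 6 (A #12, B #10) → 5 (A #14, B #11) → 7 (A #16, B #12) → 7 (A #18, B #13) — 10 values in the same relative order in both. dp[18][13] = 10 confirms this is the maximum.

10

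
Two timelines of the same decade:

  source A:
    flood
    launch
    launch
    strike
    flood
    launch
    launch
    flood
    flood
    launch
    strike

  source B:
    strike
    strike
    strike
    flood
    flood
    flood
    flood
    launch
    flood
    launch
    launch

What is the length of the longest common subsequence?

Taking flood at source A[1]=source B[7]; then launch at source A[3]=source B[8]; then flood at source A[5]=source B[9]; then launch at source A[7]=source B[10]; then launch at source A[10]=source B[11] gives a common subsequence of length 5. dp[11][11] = 5 confirms this is the maximum.

5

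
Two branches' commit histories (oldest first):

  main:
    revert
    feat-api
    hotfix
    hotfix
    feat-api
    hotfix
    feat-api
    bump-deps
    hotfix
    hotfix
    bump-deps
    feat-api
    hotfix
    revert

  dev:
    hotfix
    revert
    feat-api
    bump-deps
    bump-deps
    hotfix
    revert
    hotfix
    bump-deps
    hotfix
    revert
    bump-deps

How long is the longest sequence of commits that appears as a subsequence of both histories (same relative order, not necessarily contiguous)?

Match revert [1,2], then feat-api [2,3], then bump-deps [8,5], then hotfix [9,6], then hotfix [10,8], then bump-deps [11,9], then hotfix [13,10], then revert [14,11] — 8 commits in the same relative order in both. Since dp[14][12] = 8, nothing longer is possible.

8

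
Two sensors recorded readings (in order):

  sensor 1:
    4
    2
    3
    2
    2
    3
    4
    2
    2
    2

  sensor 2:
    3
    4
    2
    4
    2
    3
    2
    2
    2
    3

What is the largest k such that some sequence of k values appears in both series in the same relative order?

Match 4 [1,2], then 2 [2,3], then 2 [5,5], then 3 [6,6], then 2 [8,7], then 2 [9,8], then 2 [10,9] — 7 values in the same relative order in both, and the DP table's final entry dp[10][10] is also 7, so no common subsequence is longer.

7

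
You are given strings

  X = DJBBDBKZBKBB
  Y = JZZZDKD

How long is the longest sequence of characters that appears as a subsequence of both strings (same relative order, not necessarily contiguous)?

Taking J at X[2]=Y[1] → D at X[5]=Y[5] → K at X[7]=Y[6] gives a common subsequence of length 3, and the DP table's final entry dp[12][7] is also 3, so no common subsequence is longer.

3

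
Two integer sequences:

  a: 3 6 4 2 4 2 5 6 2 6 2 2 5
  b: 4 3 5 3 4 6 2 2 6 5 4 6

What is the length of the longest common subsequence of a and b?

6

Pick 3 [1,4] → 6 [2,6] → 2 [4,7] → 2 [6,8] → 5 [7,10] → 6 [10,12]; all 6 values appear in both, in order. dp[13][12] = 6 confirms this is the maximum.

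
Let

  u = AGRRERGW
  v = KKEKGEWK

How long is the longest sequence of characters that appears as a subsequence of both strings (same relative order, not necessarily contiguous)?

3

Taking G (u #2, v #5) → E (u #5, v #6) → W (u #8, v #7) gives a common subsequence of length 3, and the DP table's final entry dp[8][8] is also 3, so no common subsequence is longer.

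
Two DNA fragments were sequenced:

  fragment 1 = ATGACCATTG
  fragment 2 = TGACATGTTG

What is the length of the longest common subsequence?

Match T [2,1]; then G [3,2]; then A [4,3]; then C [6,4]; then A [7,5]; then T [8,8]; then T [9,9]; then G [10,10] — 8 bases in the same relative order in both, and the DP table's final entry dp[10][10] is also 8, so no common subsequence is longer.

8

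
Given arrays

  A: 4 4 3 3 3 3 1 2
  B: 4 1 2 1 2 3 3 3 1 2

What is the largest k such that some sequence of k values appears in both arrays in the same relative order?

Let dp[i][j] be the LCS length of the first i values of A and the first j values of B. dp[i][j] = dp[i-1][j-1]+1 when the i-th and j-th values match, else max(dp[i-1][j], dp[i][j-1]).
    ·  4  1  2  1  2  3  3  3  1  2
 ·  0  0  0  0  0  0  0  0  0  0  0
 4  0  1  1  1  1  1  1  1  1  1  1
 4  0  1  1  1  1  1  1  1  1  1  1
 3  0  1  1  1  1  1  2  2  2  2  2
 3  0  1  1  1  1  1  2  3  3  3  3
 3  0  1  1  1  1  1  2  3  4  4  4
 3  0  1  1  1  1  1  2  3  4  4  4
 1  0  1  2  2  2  2  2  3  4  5  5
 2  0  1  2  3  3  3  3  3  4  5  6
dp[8][10] = 6. One LCS (by backtracking along matches): 4, 3, 3, 3, 1, 2.

6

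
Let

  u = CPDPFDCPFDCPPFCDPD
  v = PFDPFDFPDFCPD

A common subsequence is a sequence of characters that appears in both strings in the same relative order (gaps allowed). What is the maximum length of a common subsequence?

11

Pick P at u[2]=v[1]; then D at u[3]=v[3]; then P at u[4]=v[4]; then F at u[5]=v[5]; then D at u[6]=v[6]; then P at u[8]=v[8]; then D at u[10]=v[9]; then F at u[14]=v[10]; then C at u[15]=v[11]; then P at u[17]=v[12]; then D at u[18]=v[13]; all 11 characters appear in both, in order. The LCS DP gives dp[18][13] = 11, so this is optimal.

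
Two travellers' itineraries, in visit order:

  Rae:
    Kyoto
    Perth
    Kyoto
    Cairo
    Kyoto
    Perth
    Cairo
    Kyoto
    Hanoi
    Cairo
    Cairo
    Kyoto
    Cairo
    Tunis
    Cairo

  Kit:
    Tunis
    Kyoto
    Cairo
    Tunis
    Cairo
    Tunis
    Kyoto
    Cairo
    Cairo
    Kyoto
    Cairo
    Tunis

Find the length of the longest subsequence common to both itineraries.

Taking Kyoto [3,2], then Cairo [4,3], then Cairo [7,5], then Kyoto [8,7], then Cairo [10,8], then Cairo [11,9], then Kyoto [12,10], then Cairo [13,11], then Tunis [14,12] gives a common subsequence of length 9. Since dp[15][12] = 9, nothing longer is possible.

9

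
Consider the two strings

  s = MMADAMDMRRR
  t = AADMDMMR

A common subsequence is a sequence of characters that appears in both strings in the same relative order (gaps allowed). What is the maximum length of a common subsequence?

6

Let dp[i][j] be the LCS length of the first i characters of s and the first j characters of t. dp[i][j] = dp[i-1][j-1]+1 when the i-th and j-th characters match, else max(dp[i-1][j], dp[i][j-1]).
    ·  A  A  D  M  D  M  M  R
 ·  0  0  0  0  0  0  0  0  0
 M  0  0  0  0  1  1  1  1  1
 M  0  0  0  0  1  1  2  2  2
 A  0  1  1  1  1  1  2  2  2
 D  0  1  1  2  2  2  2  2  2
 A  0  1  2  2  2  2  2  2  2
 M  0  1  2  2  3  3  3  3  3
 D  0  1  2  3  3  4  4  4  4
 M  0  1  2  3  4  4  5  5  5
 R  0  1  2  3  4  4  5  5  6
 R  0  1  2  3  4  4  5  5  6
 R  0  1  2  3  4  4  5  5  6
dp[11][8] = 6. One LCS (by backtracking along matches): ADMDMR.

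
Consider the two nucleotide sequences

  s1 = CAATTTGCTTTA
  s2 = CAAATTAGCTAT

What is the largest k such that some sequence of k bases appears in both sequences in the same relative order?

Pick C (s1 #1, s2 #1); then A (s1 #2, s2 #3); then A (s1 #3, s2 #4); then T (s1 #4, s2 #5); then T (s1 #5, s2 #6); then G (s1 #7, s2 #8); then C (s1 #8, s2 #9); then T (s1 #9, s2 #10); then T (s1 #11, s2 #12); all 9 bases appear in both, in order. Since dp[12][12] = 9, nothing longer is possible.

9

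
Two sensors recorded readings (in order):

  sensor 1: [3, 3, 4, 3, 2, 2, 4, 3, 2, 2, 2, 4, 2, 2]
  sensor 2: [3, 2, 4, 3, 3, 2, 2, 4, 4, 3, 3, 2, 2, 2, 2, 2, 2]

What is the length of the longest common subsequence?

Match 3 [1,1] → 3 [2,4] → 3 [4,5] → 2 [5,6] → 2 [6,7] → 4 [7,9] → 3 [8,11] → 2 [9,13] → 2 [10,14] → 2 [11,15] → 2 [13,16] → 2 [14,17] — 12 values in the same relative order in both. dp[14][17] = 12 confirms this is the maximum.

12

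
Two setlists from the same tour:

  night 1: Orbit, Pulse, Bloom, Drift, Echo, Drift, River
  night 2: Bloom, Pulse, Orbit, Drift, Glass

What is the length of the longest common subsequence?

Match Orbit at night 1[1]=night 2[3], then Drift at night 1[4]=night 2[4] — 2 songs in the same relative order in both, and the DP table's final entry dp[7][5] is also 2, so no common subsequence is longer.

2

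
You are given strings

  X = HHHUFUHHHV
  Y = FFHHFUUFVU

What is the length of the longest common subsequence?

5

Taking H (X #1, Y #3), H (X #2, Y #4), U (X #4, Y #7), F (X #5, Y #8), U (X #6, Y #10) gives a common subsequence of length 5, and the DP table's final entry dp[10][10] is also 5, so no common subsequence is longer.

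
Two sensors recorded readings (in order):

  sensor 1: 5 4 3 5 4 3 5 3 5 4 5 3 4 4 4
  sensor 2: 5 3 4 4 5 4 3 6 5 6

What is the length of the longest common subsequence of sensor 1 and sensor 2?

6

Let dp[i][j] be the LCS length of the first i values of sensor 1 and the first j values of sensor 2. dp[i][j] = dp[i-1][j-1]+1 when the i-th and j-th values match, else max(dp[i-1][j], dp[i][j-1]).
    ·  5  3  4  4  5  4  3  6  5  6
 ·  0  0  0  0  0  0  0  0  0  0  0
 5  0  1  1  1  1  1  1  1  1  1  1
 4  0  1  1  2  2  2  2  2  2  2  2
 3  0  1  2  2  2  2  2  3  3  3  3
 5  0  1  2  2  2  3  3  3  3  4  4
 4  0  1  2  3  3  3  4  4  4  4  4
 3  0  1  2  3  3  3  4  5  5  5  5
 5  0  1  2  3  3  4  4  5  5  6  6
 3  0  1  2  3  3  4  4  5  5  6  6
 5  0  1  2  3  3  4  4  5  5  6  6
 4  0  1  2  3  4  4  5  5  5  6  6
 5  0  1  2  3  4  5  5  5  5  6  6
 3  0  1  2  3  4  5  5  6  6  6  6
 4  0  1  2  3  4  5  6  6  6  6  6
 4  0  1  2  3  4  5  6  6  6  6  6
 4  0  1  2  3  4  5  6  6  6  6  6
dp[15][10] = 6. One LCS (by backtracking along matches): 5, 4, 5, 4, 3, 5.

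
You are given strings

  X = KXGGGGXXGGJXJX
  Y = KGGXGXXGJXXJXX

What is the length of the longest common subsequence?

Match K (X #1, Y #1), then G (X #3, Y #2), then G (X #4, Y #3), then G (X #6, Y #5), then X (X #7, Y #6), then X (X #8, Y #7), then G (X #10, Y #8), then J (X #11, Y #9), then X (X #12, Y #11), then J (X #13, Y #12), then X (X #14, Y #14) — 11 characters in the same relative order in both. The LCS DP gives dp[14][14] = 11, so this is optimal.

11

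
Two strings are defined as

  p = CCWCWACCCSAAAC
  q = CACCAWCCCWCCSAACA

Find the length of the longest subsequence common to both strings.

One common subsequence of length 11: C (p #1, q #3), C (p #2, q #4), W (p #3, q #6), C (p #4, q #9), W (p #5, q #10), C (p #8, q #11), C (p #9, q #12), S (p #10, q #13), A (p #11, q #14), A (p #12, q #15), A (p #13, q #17). Since dp[14][17] = 11, nothing longer is possible.

11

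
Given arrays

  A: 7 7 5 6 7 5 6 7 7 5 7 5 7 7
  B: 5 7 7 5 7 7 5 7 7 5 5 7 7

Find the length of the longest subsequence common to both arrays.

11

Taking 7 [1,2] → 7 [2,3] → 5 [3,4] → 7 [5,6] → 5 [6,7] → 7 [8,8] → 7 [9,9] → 5 [10,10] → 5 [12,11] → 7 [13,12] → 7 [14,13] gives a common subsequence of length 11. The LCS DP gives dp[14][13] = 11, so this is optimal.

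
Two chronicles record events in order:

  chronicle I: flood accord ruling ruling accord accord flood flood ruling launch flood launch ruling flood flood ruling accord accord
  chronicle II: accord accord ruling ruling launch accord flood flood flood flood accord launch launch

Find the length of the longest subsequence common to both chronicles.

9

Taking accord at chronicle I[2]=chronicle II[2] → ruling at chronicle I[3]=chronicle II[3] → ruling at chronicle I[4]=chronicle II[4] → accord at chronicle I[6]=chronicle II[6] → flood at chronicle I[8]=chronicle II[7] → flood at chronicle I[11]=chronicle II[8] → flood at chronicle I[14]=chronicle II[9] → flood at chronicle I[15]=chronicle II[10] → accord at chronicle I[17]=chronicle II[11] gives a common subsequence of length 9, and the DP table's final entry dp[18][13] is also 9, so no common subsequence is longer.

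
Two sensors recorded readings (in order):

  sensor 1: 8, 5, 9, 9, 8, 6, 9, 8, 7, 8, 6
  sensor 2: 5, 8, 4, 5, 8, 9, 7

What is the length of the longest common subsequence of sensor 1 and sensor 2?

5

Taking 8 [1,2], 5 [2,4], 8 [5,5], 9 [7,6], 7 [9,7] gives a common subsequence of length 5. dp[11][7] = 5 confirms this is the maximum.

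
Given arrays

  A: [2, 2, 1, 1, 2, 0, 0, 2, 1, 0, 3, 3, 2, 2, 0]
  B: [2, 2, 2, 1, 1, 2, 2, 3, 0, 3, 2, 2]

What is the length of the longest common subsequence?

Pick 2 [1,2], then 2 [2,3], then 1 [3,4], then 1 [4,5], then 2 [5,6], then 2 [8,7], then 0 [10,9], then 3 [12,10], then 2 [13,11], then 2 [14,12]; all 10 values appear in both, in order. Since dp[15][12] = 10, nothing longer is possible.

10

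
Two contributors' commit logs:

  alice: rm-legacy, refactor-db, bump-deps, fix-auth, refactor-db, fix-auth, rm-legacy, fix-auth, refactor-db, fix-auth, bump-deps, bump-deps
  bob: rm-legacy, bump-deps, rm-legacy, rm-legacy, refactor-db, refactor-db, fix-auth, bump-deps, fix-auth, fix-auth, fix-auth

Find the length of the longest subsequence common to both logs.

6

One common subsequence of length 6: rm-legacy at alice[1]=bob[4], then refactor-db at alice[2]=bob[6], then bump-deps at alice[3]=bob[8], then fix-auth at alice[6]=bob[9], then fix-auth at alice[8]=bob[10], then fix-auth at alice[10]=bob[11]. dp[12][11] = 6 confirms this is the maximum.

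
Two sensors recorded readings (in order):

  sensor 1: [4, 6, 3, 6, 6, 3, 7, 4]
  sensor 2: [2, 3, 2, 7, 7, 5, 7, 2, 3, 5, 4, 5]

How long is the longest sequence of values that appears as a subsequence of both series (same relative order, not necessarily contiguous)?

Pick 3 (sensor 1 #3, sensor 2 #2) → 3 (sensor 1 #6, sensor 2 #9) → 4 (sensor 1 #8, sensor 2 #11); all 3 values appear in both, in order. dp[8][12] = 3 confirms this is the maximum.

3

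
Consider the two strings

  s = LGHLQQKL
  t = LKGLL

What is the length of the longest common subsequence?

4

Pick L (s #1, t #1); then G (s #2, t #3); then L (s #4, t #4); then L (s #8, t #5); all 4 characters appear in both, in order. Since dp[8][5] = 4, nothing longer is possible.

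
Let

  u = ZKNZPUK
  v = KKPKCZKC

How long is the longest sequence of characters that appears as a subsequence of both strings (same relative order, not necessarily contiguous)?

3

Pick K at u[2]=v[4]; then Z at u[4]=v[6]; then K at u[7]=v[7]; all 3 characters appear in both, in order. Since dp[7][8] = 3, nothing longer is possible.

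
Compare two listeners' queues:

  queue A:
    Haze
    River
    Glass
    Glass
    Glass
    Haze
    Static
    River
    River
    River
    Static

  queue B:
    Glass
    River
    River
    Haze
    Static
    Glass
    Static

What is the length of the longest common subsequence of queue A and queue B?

4

One common subsequence of length 4: River at queue A[2]=queue B[3] → Haze at queue A[6]=queue B[4] → Static at queue A[7]=queue B[5] → Static at queue A[11]=queue B[7]. The LCS DP gives dp[11][7] = 4, so this is optimal.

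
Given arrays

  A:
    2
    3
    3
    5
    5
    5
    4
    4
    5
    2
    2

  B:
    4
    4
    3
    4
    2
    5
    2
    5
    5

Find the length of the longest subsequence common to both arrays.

4

One common subsequence of length 4: 2 at A[1]=B[5], then 5 at A[4]=B[6], then 5 at A[6]=B[8], then 5 at A[9]=B[9]. Since dp[11][9] = 4, nothing longer is possible.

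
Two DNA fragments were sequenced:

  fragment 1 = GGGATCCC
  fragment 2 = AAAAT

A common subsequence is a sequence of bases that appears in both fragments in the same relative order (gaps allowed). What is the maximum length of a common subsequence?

One common subsequence of length 2: A [4,4], then T [5,5]. Since dp[8][5] = 2, nothing longer is possible.

2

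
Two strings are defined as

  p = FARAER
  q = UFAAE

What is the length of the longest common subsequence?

Let dp[i][j] be the LCS length of the first i characters of p and the first j characters of q. dp[i][j] = dp[i-1][j-1]+1 when the i-th and j-th characters match, else max(dp[i-1][j], dp[i][j-1]).
    ·  U  F  A  A  E
 ·  0  0  0  0  0  0
 F  0  0  1  1  1  1
 A  0  0  1  2  2  2
 R  0  0  1  2  2  2
 A  0  0  1  2  3  3
 E  0  0  1  2  3  4
 R  0  0  1  2  3  4
dp[6][5] = 4. One LCS (by backtracking along matches): FAAE.

4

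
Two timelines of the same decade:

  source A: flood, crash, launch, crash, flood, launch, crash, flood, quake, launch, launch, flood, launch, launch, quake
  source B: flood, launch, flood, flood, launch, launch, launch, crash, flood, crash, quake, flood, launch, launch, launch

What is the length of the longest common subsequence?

10

One common subsequence of length 10: flood at source A[1]=source B[1], then launch at source A[3]=source B[2], then flood at source A[5]=source B[4], then launch at source A[6]=source B[7], then crash at source A[7]=source B[8], then flood at source A[8]=source B[9], then quake at source A[9]=source B[11], then launch at source A[11]=source B[13], then launch at source A[13]=source B[14], then launch at source A[14]=source B[15], and the DP table's final entry dp[15][15] is also 10, so no common subsequence is longer.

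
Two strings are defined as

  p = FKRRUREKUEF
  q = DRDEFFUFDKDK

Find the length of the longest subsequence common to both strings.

Match R at p[3]=q[2] → E at p[7]=q[4] → U at p[9]=q[7] → F at p[11]=q[8] — 4 characters in the same relative order in both, and the DP table's final entry dp[11][12] is also 4, so no common subsequence is longer.

4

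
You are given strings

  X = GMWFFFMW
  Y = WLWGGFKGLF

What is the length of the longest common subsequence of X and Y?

Let dp[i][j] be the LCS length of the first i characters of X and the first j characters of Y. dp[i][j] = dp[i-1][j-1]+1 when the i-th and j-th characters match, else max(dp[i-1][j], dp[i][j-1]).
    ·  W  L  W  G  G  F  K  G  L  F
 ·  0  0  0  0  0  0  0  0  0  0  0
 G  0  0  0  0  1  1  1  1  1  1  1
 M  0  0  0  0  1  1  1  1  1  1  1
 W  0  1  1  1  1  1  1  1  1  1  1
 F  0  1  1  1  1  1  2  2  2  2  2
 F  0  1  1  1  1  1  2  2  2  2  3
 F  0  1  1  1  1  1  2  2  2  2  3
 M  0  1  1  1  1  1  2  2  2  2  3
 W  0  1  1  2  2  2  2  2  2  2  3
dp[8][10] = 3. One LCS (by backtracking along matches): GFF.

3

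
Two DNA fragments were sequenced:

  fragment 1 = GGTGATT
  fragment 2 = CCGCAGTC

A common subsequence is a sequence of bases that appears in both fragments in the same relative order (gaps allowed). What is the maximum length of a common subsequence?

3

Match G (fragment 1 #1, fragment 2 #3) → G (fragment 1 #2, fragment 2 #6) → T (fragment 1 #3, fragment 2 #7) — 3 bases in the same relative order in both, and the DP table's final entry dp[7][8] is also 3, so no common subsequence is longer.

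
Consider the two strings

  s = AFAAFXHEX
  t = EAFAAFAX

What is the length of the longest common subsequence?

6

Let dp[i][j] be the LCS length of the first i characters of s and the first j characters of t. dp[i][j] = dp[i-1][j-1]+1 when the i-th and j-th characters match, else max(dp[i-1][j], dp[i][j-1]).
    ·  E  A  F  A  A  F  A  X
 ·  0  0  0  0  0  0  0  0  0
 A  0  0  1  1  1  1  1  1  1
 F  0  0  1  2  2  2  2  2  2
 A  0  0  1  2  3  3  3  3  3
 A  0  0  1  2  3  4  4  4  4
 F  0  0  1  2  3  4  5  5  5
 X  0  0  1  2  3  4  5  5  6
 H  0  0  1  2  3  4  5  5  6
 E  0  1  1  2  3  4  5  5  6
 X  0  1  1  2  3  4  5  5  6
dp[9][8] = 6. One LCS (by backtracking along matches): AFAAFX.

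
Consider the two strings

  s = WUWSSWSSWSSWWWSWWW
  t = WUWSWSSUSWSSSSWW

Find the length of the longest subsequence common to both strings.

Pick W at s[1]=t[1]; then U at s[2]=t[2]; then W at s[3]=t[3]; then S at s[4]=t[4]; then S at s[5]=t[6]; then S at s[7]=t[7]; then S at s[8]=t[9]; then W at s[9]=t[10]; then S at s[10]=t[12]; then S at s[11]=t[13]; then S at s[15]=t[14]; then W at s[17]=t[15]; then W at s[18]=t[16]; all 13 characters appear in both, in order. The LCS DP gives dp[18][16] = 13, so this is optimal.

13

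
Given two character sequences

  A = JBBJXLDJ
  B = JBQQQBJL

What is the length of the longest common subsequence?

5

One common subsequence of length 5: J [1,1]; then B [2,2]; then B [3,6]; then J [4,7]; then L [6,8]. The LCS DP gives dp[8][8] = 5, so this is optimal.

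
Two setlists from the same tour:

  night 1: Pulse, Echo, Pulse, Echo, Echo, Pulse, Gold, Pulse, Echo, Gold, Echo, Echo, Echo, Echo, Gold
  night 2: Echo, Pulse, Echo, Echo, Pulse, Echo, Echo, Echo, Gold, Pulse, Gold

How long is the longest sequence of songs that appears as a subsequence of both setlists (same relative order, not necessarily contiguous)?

9

Match Echo at night 1[2]=night 2[1]; then Pulse at night 1[3]=night 2[2]; then Echo at night 1[4]=night 2[3]; then Echo at night 1[5]=night 2[4]; then Pulse at night 1[8]=night 2[5]; then Echo at night 1[9]=night 2[6]; then Echo at night 1[11]=night 2[7]; then Echo at night 1[12]=night 2[8]; then Gold at night 1[15]=night 2[11] — 9 songs in the same relative order in both, and the DP table's final entry dp[15][11] is also 9, so no common subsequence is longer.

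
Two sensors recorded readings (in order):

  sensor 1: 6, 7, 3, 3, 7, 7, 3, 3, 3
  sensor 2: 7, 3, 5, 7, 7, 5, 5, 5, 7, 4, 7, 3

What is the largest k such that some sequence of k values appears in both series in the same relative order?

Let dp[i][j] be the LCS length of the first i values of sensor 1 and the first j values of sensor 2. dp[i][j] = dp[i-1][j-1]+1 when the i-th and j-th values match, else max(dp[i-1][j], dp[i][j-1]).
    ·  7  3  5  7  7  5  5  5  7  4  7  3
 ·  0  0  0  0  0  0  0  0  0  0  0  0  0
 6  0  0  0  0  0  0  0  0  0  0  0  0  0
 7  0  1  1  1  1  1  1  1  1  1  1  1  1
 3  0  1  2  2  2  2  2  2  2  2  2  2  2
 3  0  1  2  2  2  2  2  2  2  2  2  2  3
 7  0  1  2  2  3  3  3  3  3  3  3  3  3
 7  0  1  2  2  3  4  4  4  4  4  4  4  4
 3  0  1  2  2  3  4  4  4  4  4  4  4  5
 3  0  1  2  2  3  4  4  4  4  4  4  4  5
 3  0  1  2  2  3  4  4  4  4  4  4  4  5
dp[9][12] = 5. One LCS (by backtracking along matches): 7, 3, 7, 7, 3.

5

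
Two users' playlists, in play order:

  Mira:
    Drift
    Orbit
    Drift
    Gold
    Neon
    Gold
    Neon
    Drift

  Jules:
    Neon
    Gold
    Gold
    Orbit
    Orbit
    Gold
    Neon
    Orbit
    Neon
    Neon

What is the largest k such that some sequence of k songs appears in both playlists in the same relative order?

4

Pick Orbit at Mira[2]=Jules[5], then Gold at Mira[4]=Jules[6], then Neon at Mira[5]=Jules[9], then Neon at Mira[7]=Jules[10]; all 4 songs appear in both, in order, and the DP table's final entry dp[8][10] is also 4, so no common subsequence is longer.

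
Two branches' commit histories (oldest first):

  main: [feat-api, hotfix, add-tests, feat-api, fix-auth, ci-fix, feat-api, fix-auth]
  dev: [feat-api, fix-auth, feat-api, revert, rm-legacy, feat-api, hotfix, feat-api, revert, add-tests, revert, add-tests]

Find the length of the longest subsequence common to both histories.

3

One common subsequence of length 3: feat-api (main #1, dev #6), then hotfix (main #2, dev #7), then add-tests (main #3, dev #12). dp[8][12] = 3 confirms this is the maximum.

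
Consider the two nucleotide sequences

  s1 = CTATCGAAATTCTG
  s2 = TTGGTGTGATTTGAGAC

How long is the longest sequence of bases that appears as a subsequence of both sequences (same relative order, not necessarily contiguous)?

8

Match T at s1[2]=s2[5], then T at s1[4]=s2[7], then G at s1[6]=s2[8], then A at s1[9]=s2[9], then T at s1[10]=s2[10], then T at s1[11]=s2[11], then T at s1[13]=s2[12], then G at s1[14]=s2[15] — 8 bases in the same relative order in both. dp[14][17] = 8 confirms this is the maximum.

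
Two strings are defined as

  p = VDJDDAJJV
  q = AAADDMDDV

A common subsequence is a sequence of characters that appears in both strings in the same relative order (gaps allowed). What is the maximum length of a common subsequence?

4

Pick D at p[2]=q[5], D at p[4]=q[7], D at p[5]=q[8], V at p[9]=q[9]; all 4 characters appear in both, in order, and the DP table's final entry dp[9][9] is also 4, so no common subsequence is longer.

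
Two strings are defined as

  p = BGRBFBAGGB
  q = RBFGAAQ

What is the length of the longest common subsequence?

4

Let dp[i][j] be the LCS length of the first i characters of p and the first j characters of q. dp[i][j] = dp[i-1][j-1]+1 when the i-th and j-th characters match, else max(dp[i-1][j], dp[i][j-1]).
    ·  R  B  F  G  A  A  Q
 ·  0  0  0  0  0  0  0  0
 B  0  0  1  1  1  1  1  1
 G  0  0  1  1  2  2  2  2
 R  0  1  1  1  2  2  2  2
 B  0  1  2  2  2  2  2  2
 F  0  1  2  3  3  3  3  3
 B  0  1  2  3  3  3  3  3
 A  0  1  2  3  3  4  4  4
 G  0  1  2  3  4  4  4  4
 G  0  1  2  3  4  4  4  4
 B  0  1  2  3  4  4  4  4
dp[10][7] = 4. One LCS (by backtracking along matches): RBFA.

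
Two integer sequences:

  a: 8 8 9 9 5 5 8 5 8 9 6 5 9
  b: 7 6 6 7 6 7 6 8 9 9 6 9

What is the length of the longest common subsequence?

Pick 8 at a[2]=b[8]; then 9 at a[4]=b[9]; then 9 at a[10]=b[10]; then 6 at a[11]=b[11]; then 9 at a[13]=b[12]; all 5 values appear in both, in order. dp[13][12] = 5 confirms this is the maximum.

5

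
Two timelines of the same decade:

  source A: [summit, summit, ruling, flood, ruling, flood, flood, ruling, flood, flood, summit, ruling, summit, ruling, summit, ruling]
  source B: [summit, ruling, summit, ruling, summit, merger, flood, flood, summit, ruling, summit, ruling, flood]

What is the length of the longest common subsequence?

9

Taking summit (source A #1, source B #1), then summit (source A #2, source B #3), then ruling (source A #3, source B #4), then flood (source A #9, source B #7), then flood (source A #10, source B #8), then summit (source A #11, source B #9), then ruling (source A #12, source B #10), then summit (source A #13, source B #11), then ruling (source A #14, source B #12) gives a common subsequence of length 9. The LCS DP gives dp[16][13] = 9, so this is optimal.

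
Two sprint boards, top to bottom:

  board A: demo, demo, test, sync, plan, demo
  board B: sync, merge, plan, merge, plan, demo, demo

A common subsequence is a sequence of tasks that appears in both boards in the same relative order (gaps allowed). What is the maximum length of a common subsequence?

3

Pick sync (board A #4, board B #1), plan (board A #5, board B #5), demo (board A #6, board B #7); all 3 tasks appear in both, in order. dp[6][7] = 3 confirms this is the maximum.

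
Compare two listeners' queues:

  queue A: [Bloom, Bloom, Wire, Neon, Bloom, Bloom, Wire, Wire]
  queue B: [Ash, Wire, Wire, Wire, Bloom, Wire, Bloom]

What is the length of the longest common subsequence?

3

One common subsequence of length 3: Bloom (queue A #2, queue B #5), then Wire (queue A #3, queue B #6), then Bloom (queue A #6, queue B #7). The LCS DP gives dp[8][7] = 3, so this is optimal.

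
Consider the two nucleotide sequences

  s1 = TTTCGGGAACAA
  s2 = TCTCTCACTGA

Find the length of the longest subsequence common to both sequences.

Let dp[i][j] be the LCS length of the first i bases of s1 and the first j bases of s2. dp[i][j] = dp[i-1][j-1]+1 when the i-th and j-th bases match, else max(dp[i-1][j], dp[i][j-1]).
    ·  T  C  T  C  T  C  A  C  T  G  A
 ·  0  0  0  0  0  0  0  0  0  0  0  0
 T  0  1  1  1  1  1  1  1  1  1  1  1
 T  0  1  1  2  2  2  2  2  2  2  2  2
 T  0  1  1  2  2  3  3  3  3  3  3  3
 C  0  1  2  2  3  3  4  4  4  4  4  4
 G  0  1  2  2  3  3  4  4  4  4  5  5
 G  0  1  2  2  3  3  4  4  4  4  5  5
 G  0  1  2  2  3  3  4  4  4  4  5  5
 A  0  1  2  2  3  3  4  5  5  5  5  6
 A  0  1  2  2  3  3  4  5  5  5  5  6
 C  0  1  2  2  3  3  4  5  6  6  6  6
 A  0  1  2  2  3  3  4  5  6  6  6  7
 A  0  1  2  2  3  3  4  5  6  6  6  7
dp[12][11] = 7. One LCS (by backtracking along matches): TTTCACA.

7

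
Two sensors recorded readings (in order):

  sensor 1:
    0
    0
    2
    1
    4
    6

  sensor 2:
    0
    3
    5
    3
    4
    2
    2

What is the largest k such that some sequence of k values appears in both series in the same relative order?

Let dp[i][j] be the LCS length of the first i values of sensor 1 and the first j values of sensor 2. dp[i][j] = dp[i-1][j-1]+1 when the i-th and j-th values match, else max(dp[i-1][j], dp[i][j-1]).
    ·  0  3  5  3  4  2  2
 ·  0  0  0  0  0  0  0  0
 0  0  1  1  1  1  1  1  1
 0  0  1  1  1  1  1  1  1
 2  0  1  1  1  1  1  2  2
 1  0  1  1  1  1  1  2  2
 4  0  1  1  1  1  2  2  2
 6  0  1  1  1  1  2  2  2
dp[6][7] = 2. One LCS (by backtracking along matches): 0, 2.

2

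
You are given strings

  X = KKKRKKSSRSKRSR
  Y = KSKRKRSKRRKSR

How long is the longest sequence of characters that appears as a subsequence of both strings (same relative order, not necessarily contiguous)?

Taking K (X #1, Y #1), then K (X #3, Y #3), then R (X #4, Y #4), then K (X #6, Y #5), then R (X #9, Y #6), then S (X #10, Y #7), then K (X #11, Y #8), then R (X #12, Y #10), then S (X #13, Y #12), then R (X #14, Y #13) gives a common subsequence of length 10. Since dp[14][13] = 10, nothing longer is possible.

10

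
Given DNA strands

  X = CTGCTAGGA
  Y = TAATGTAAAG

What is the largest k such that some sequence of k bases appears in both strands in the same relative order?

Let dp[i][j] be the LCS length of the first i bases of X and the first j bases of Y. dp[i][j] = dp[i-1][j-1]+1 when the i-th and j-th bases match, else max(dp[i-1][j], dp[i][j-1]).
    ·  T  A  A  T  G  T  A  A  A  G
 ·  0  0  0  0  0  0  0  0  0  0  0
 C  0  0  0  0  0  0  0  0  0  0  0
 T  0  1  1  1  1  1  1  1  1  1  1
 G  0  1  1  1  1  2  2  2  2  2  2
 C  0  1  1  1  1  2  2  2  2  2  2
 T  0  1  1  1  2  2  3  3  3  3  3
 A  0  1  2  2  2  2  3  4  4  4  4
 G  0  1  2  2  2  3  3  4  4  4  5
 G  0  1  2  2  2  3  3  4  4  4  5
 A  0  1  2  3  3  3  3  4  5  5  5
dp[9][10] = 5. One LCS (by backtracking along matches): TGTAG.

5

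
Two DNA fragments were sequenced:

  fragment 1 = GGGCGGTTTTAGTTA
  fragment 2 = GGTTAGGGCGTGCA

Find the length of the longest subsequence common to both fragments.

One common subsequence of length 8: G at fragment 1[1]=fragment 2[6]; then G at fragment 1[2]=fragment 2[7]; then G at fragment 1[3]=fragment 2[8]; then C at fragment 1[4]=fragment 2[9]; then G at fragment 1[6]=fragment 2[10]; then T at fragment 1[10]=fragment 2[11]; then G at fragment 1[12]=fragment 2[12]; then A at fragment 1[15]=fragment 2[14]. Since dp[15][14] = 8, nothing longer is possible.

8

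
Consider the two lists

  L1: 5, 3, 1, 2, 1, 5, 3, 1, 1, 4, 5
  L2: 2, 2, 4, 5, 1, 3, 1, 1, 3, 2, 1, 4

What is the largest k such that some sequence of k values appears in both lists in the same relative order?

Let dp[i][j] be the LCS length of the first i values of L1 and the first j values of L2. dp[i][j] = dp[i-1][j-1]+1 when the i-th and j-th values match, else max(dp[i-1][j], dp[i][j-1]).
    ·  2  2  4  5  1  3  1  1  3  2  1  4
 ·  0  0  0  0  0  0  0  0  0  0  0  0  0
 5  0  0  0  0  1  1  1  1  1  1  1  1  1
 3  0  0  0  0  1  1  2  2  2  2  2  2  2
 1  0  0  0  0  1  2  2  3  3  3  3  3  3
 2  0  1  1  1  1  2  2  3  3  3  4  4  4
 1  0  1  1  1  1  2  2  3  4  4  4  5  5
 5  0  1  1  1  2  2  2  3  4  4  4  5  5
 3  0  1  1  1  2  2  3  3  4  5  5  5  5
 1  0  1  1  1  2  3  3  4  4  5  5  6  6
 1  0  1  1  1  2  3  3  4  5  5  5  6  6
 4  0  1  1  2  2  3  3  4  5  5  5  6  7
 5  0  1  1  2  3  3  3  4  5  5  5  6  7
dp[11][12] = 7. One LCS (by backtracking along matches): 5, 3, 1, 1, 3, 1, 4.

7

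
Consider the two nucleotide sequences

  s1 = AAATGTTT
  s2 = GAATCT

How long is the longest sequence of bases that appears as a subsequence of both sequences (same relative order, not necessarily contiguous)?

4

One common subsequence of length 4: A (s1 #2, s2 #2); then A (s1 #3, s2 #3); then T (s1 #4, s2 #4); then T (s1 #8, s2 #6). The LCS DP gives dp[8][6] = 4, so this is optimal.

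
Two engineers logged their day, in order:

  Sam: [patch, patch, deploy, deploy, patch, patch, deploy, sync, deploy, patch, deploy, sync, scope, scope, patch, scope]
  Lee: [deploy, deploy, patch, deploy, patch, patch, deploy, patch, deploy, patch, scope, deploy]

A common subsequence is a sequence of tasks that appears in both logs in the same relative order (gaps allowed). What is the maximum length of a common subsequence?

9

Taking patch at Sam[2]=Lee[3], deploy at Sam[4]=Lee[4], patch at Sam[5]=Lee[5], patch at Sam[6]=Lee[6], deploy at Sam[9]=Lee[7], patch at Sam[10]=Lee[8], deploy at Sam[11]=Lee[9], patch at Sam[15]=Lee[10], scope at Sam[16]=Lee[11] gives a common subsequence of length 9. The LCS DP gives dp[16][12] = 9, so this is optimal.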